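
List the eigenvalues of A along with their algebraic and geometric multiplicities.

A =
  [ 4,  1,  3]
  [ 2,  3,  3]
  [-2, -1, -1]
λ = 2: alg = 3, geom = 2

Step 1 — factor the characteristic polynomial to read off the algebraic multiplicities:
  χ_A(x) = (x - 2)^3

Step 2 — compute geometric multiplicities via the rank-nullity identity g(λ) = n − rank(A − λI):
  rank(A − (2)·I) = 1, so dim ker(A − (2)·I) = n − 1 = 2

Summary:
  λ = 2: algebraic multiplicity = 3, geometric multiplicity = 2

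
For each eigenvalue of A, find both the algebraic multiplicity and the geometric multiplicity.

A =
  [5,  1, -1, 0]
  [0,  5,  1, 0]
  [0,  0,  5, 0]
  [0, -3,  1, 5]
λ = 5: alg = 4, geom = 2

Step 1 — factor the characteristic polynomial to read off the algebraic multiplicities:
  χ_A(x) = (x - 5)^4

Step 2 — compute geometric multiplicities via the rank-nullity identity g(λ) = n − rank(A − λI):
  rank(A − (5)·I) = 2, so dim ker(A − (5)·I) = n − 2 = 2

Summary:
  λ = 5: algebraic multiplicity = 4, geometric multiplicity = 2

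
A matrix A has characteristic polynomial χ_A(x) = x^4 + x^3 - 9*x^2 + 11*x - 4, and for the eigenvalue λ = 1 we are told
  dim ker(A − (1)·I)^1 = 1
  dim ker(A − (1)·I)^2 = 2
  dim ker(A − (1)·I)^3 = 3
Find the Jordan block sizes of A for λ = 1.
Block sizes for λ = 1: [3]

From the dimensions of kernels of powers, the number of Jordan blocks of size at least j is d_j − d_{j−1} where d_j = dim ker(N^j) (with d_0 = 0). Computing the differences gives [1, 1, 1].
The number of blocks of size exactly k is (#blocks of size ≥ k) − (#blocks of size ≥ k + 1), so the partition is: 1 block(s) of size 3.
In nonincreasing order the block sizes are [3].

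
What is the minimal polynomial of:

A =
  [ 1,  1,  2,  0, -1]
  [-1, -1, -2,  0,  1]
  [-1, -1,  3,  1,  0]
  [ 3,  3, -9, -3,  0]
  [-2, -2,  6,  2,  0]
x^2

The characteristic polynomial is χ_A(x) = x^5, so the eigenvalues are known. The minimal polynomial is
  m_A(x) = Π_λ (x − λ)^{k_λ}
where k_λ is the size of the *largest* Jordan block for λ (equivalently, the smallest k with (A − λI)^k v = 0 for every generalised eigenvector v of λ).

  λ = 0: largest Jordan block has size 2, contributing (x − 0)^2

So m_A(x) = x^2 = x^2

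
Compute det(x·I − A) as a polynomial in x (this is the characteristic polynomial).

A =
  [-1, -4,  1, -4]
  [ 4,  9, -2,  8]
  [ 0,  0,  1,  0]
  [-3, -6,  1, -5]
x^4 - 4*x^3 + 6*x^2 - 4*x + 1

Expanding det(x·I − A) (e.g. by cofactor expansion or by noting that A is similar to its Jordan form J, which has the same characteristic polynomial as A) gives
  χ_A(x) = x^4 - 4*x^3 + 6*x^2 - 4*x + 1
which factors as (x - 1)^4. The eigenvalues (with algebraic multiplicities) are λ = 1 with multiplicity 4.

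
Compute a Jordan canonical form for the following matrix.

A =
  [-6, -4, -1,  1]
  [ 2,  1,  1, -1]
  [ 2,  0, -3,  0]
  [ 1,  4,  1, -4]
J_3(-3) ⊕ J_1(-3)

The characteristic polynomial is
  det(x·I − A) = x^4 + 12*x^3 + 54*x^2 + 108*x + 81 = (x + 3)^4

Eigenvalues and multiplicities (the geometric multiplicity of λ is n − rank(A − λI), which equals the number of Jordan blocks for λ):
  λ = -3: algebraic multiplicity = 4, geometric multiplicity = 2

Determining the block sizes for each eigenvalue:
  λ = -3: with am = 4 and gm = 2, the partition is not yet determined (e.g. several partitions of 4 into 2 parts exist). Let N = A − (-3)·I. Computing rank(N^1) = 2, rank(N^2) = 1, rank(N^3) = 0; the number of blocks of size ≥ j is rank(N^{j−1}) − rank(N^j), giving [2, 1, 1]. So we have 1 block(s) of size 3, 1 block(s) of size 1 → block sizes [3, 1]

Assembling the blocks gives a Jordan form
J =
  [-3,  1,  0,  0]
  [ 0, -3,  1,  0]
  [ 0,  0, -3,  0]
  [ 0,  0,  0, -3]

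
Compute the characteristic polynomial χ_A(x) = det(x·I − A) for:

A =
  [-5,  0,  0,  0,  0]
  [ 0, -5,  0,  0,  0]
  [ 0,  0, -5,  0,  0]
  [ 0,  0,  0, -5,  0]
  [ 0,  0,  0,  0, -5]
x^5 + 25*x^4 + 250*x^3 + 1250*x^2 + 3125*x + 3125

Expanding det(x·I − A) (e.g. by cofactor expansion or by noting that A is similar to its Jordan form J, which has the same characteristic polynomial as A) gives
  χ_A(x) = x^5 + 25*x^4 + 250*x^3 + 1250*x^2 + 3125*x + 3125
which factors as (x + 5)^5. The eigenvalues (with algebraic multiplicities) are λ = -5 with multiplicity 5.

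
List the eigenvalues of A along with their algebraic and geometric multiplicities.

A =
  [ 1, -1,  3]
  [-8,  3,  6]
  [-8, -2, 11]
λ = 5: alg = 3, geom = 2

Step 1 — factor the characteristic polynomial to read off the algebraic multiplicities:
  χ_A(x) = (x - 5)^3

Step 2 — compute geometric multiplicities via the rank-nullity identity g(λ) = n − rank(A − λI):
  rank(A − (5)·I) = 1, so dim ker(A − (5)·I) = n − 1 = 2

Summary:
  λ = 5: algebraic multiplicity = 3, geometric multiplicity = 2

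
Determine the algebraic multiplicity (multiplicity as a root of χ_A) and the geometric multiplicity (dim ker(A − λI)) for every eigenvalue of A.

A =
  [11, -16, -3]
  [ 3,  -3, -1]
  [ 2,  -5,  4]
λ = 4: alg = 3, geom = 1

Step 1 — factor the characteristic polynomial to read off the algebraic multiplicities:
  χ_A(x) = (x - 4)^3

Step 2 — compute geometric multiplicities via the rank-nullity identity g(λ) = n − rank(A − λI):
  rank(A − (4)·I) = 2, so dim ker(A − (4)·I) = n − 2 = 1

Summary:
  λ = 4: algebraic multiplicity = 3, geometric multiplicity = 1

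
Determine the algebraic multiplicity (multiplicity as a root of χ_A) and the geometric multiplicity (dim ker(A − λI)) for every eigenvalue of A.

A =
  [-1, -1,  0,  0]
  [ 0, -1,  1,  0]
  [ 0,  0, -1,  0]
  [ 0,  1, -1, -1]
λ = -1: alg = 4, geom = 2

Step 1 — factor the characteristic polynomial to read off the algebraic multiplicities:
  χ_A(x) = (x + 1)^4

Step 2 — compute geometric multiplicities via the rank-nullity identity g(λ) = n − rank(A − λI):
  rank(A − (-1)·I) = 2, so dim ker(A − (-1)·I) = n − 2 = 2

Summary:
  λ = -1: algebraic multiplicity = 4, geometric multiplicity = 2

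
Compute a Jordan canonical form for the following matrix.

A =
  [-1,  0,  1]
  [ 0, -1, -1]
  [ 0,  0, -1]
J_2(-1) ⊕ J_1(-1)

The characteristic polynomial is
  det(x·I − A) = x^3 + 3*x^2 + 3*x + 1 = (x + 1)^3

Eigenvalues and multiplicities (the geometric multiplicity of λ is n − rank(A − λI), which equals the number of Jordan blocks for λ):
  λ = -1: algebraic multiplicity = 3, geometric multiplicity = 2

Determining the block sizes for each eigenvalue:
  λ = -1: 2 blocks summing to 3 forces exactly one block of size 2 and the rest size 1 → block sizes [2, 1]

Assembling the blocks gives a Jordan form
J =
  [-1,  1,  0]
  [ 0, -1,  0]
  [ 0,  0, -1]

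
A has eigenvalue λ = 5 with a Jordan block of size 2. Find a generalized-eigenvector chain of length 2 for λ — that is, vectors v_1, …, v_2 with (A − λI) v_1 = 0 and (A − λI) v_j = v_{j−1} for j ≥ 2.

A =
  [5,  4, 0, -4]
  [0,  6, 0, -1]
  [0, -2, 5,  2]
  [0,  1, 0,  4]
A Jordan chain for λ = 5 of length 2:
v_1 = (4, 1, -2, 1)ᵀ
v_2 = (0, 1, 0, 0)ᵀ

Let N = A − (5)·I. We want v_2 with N^2 v_2 = 0 but N^1 v_2 ≠ 0; then v_{j-1} := N · v_j for j = 2, …, 2.

Pick v_2 = (0, 1, 0, 0)ᵀ.
Then v_1 = N · v_2 = (4, 1, -2, 1)ᵀ.

Sanity check: (A − (5)·I) v_1 = (0, 0, 0, 0)ᵀ = 0. ✓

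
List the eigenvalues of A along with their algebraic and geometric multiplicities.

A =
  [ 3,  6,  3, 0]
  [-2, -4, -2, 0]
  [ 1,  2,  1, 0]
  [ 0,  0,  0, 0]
λ = 0: alg = 4, geom = 3

Step 1 — factor the characteristic polynomial to read off the algebraic multiplicities:
  χ_A(x) = x^4

Step 2 — compute geometric multiplicities via the rank-nullity identity g(λ) = n − rank(A − λI):
  rank(A − (0)·I) = 1, so dim ker(A − (0)·I) = n − 1 = 3

Summary:
  λ = 0: algebraic multiplicity = 4, geometric multiplicity = 3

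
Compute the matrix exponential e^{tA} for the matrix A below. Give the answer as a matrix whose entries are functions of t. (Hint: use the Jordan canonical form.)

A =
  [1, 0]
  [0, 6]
e^{tA} =
  [exp(t), 0]
  [0, exp(6*t)]

Strategy: write A = P · J · P⁻¹ where J is a Jordan canonical form, so e^{tA} = P · e^{tJ} · P⁻¹, and e^{tJ} can be computed block-by-block.

A has Jordan form
J =
  [1, 0]
  [0, 6]
(up to reordering of blocks).

Per-block formulas:
  For a 1×1 block at λ = 6: exp(t · [6]) = [e^(6t)].
  For a 1×1 block at λ = 1: exp(t · [1]) = [e^(1t)].

After assembling e^{tJ} and conjugating by P, we get:

e^{tA} =
  [exp(t), 0]
  [0, exp(6*t)]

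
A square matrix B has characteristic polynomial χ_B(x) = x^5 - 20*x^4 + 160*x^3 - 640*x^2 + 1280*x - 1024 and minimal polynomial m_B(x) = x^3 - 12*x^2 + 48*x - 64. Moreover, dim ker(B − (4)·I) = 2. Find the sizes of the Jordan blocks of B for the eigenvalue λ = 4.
Block sizes for λ = 4: [3, 2]

Step 1 — from the characteristic polynomial, algebraic multiplicity of λ = 4 is 5. From dim ker(B − (4)·I) = 2, there are exactly 2 Jordan blocks for λ = 4.
Step 2 — from the minimal polynomial, the factor (x − 4)^3 tells us the largest block for λ = 4 has size 3.
Step 3 — with total size 5, 2 blocks, and largest block 3, the block sizes (in nonincreasing order) are [3, 2].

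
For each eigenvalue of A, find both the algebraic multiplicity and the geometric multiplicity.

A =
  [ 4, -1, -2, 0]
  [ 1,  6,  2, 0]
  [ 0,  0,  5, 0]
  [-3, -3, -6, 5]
λ = 5: alg = 4, geom = 3

Step 1 — factor the characteristic polynomial to read off the algebraic multiplicities:
  χ_A(x) = (x - 5)^4

Step 2 — compute geometric multiplicities via the rank-nullity identity g(λ) = n − rank(A − λI):
  rank(A − (5)·I) = 1, so dim ker(A − (5)·I) = n − 1 = 3

Summary:
  λ = 5: algebraic multiplicity = 4, geometric multiplicity = 3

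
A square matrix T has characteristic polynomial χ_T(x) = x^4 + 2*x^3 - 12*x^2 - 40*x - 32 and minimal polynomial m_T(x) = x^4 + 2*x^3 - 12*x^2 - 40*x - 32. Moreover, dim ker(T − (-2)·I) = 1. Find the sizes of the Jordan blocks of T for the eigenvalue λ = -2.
Block sizes for λ = -2: [3]

Step 1 — from the characteristic polynomial, algebraic multiplicity of λ = -2 is 3. From dim ker(T − (-2)·I) = 1, there are exactly 1 Jordan blocks for λ = -2.
Step 2 — from the minimal polynomial, the factor (x + 2)^3 tells us the largest block for λ = -2 has size 3.
Step 3 — with total size 3, 1 blocks, and largest block 3, the block sizes (in nonincreasing order) are [3].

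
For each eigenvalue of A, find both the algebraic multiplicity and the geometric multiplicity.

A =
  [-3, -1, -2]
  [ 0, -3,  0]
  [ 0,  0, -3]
λ = -3: alg = 3, geom = 2

Step 1 — factor the characteristic polynomial to read off the algebraic multiplicities:
  χ_A(x) = (x + 3)^3

Step 2 — compute geometric multiplicities via the rank-nullity identity g(λ) = n − rank(A − λI):
  rank(A − (-3)·I) = 1, so dim ker(A − (-3)·I) = n − 1 = 2

Summary:
  λ = -3: algebraic multiplicity = 3, geometric multiplicity = 2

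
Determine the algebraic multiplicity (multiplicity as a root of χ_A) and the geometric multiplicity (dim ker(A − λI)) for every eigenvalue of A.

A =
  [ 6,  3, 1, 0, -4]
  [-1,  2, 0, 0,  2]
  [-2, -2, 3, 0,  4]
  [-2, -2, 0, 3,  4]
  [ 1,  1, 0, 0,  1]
λ = 3: alg = 5, geom = 3

Step 1 — factor the characteristic polynomial to read off the algebraic multiplicities:
  χ_A(x) = (x - 3)^5

Step 2 — compute geometric multiplicities via the rank-nullity identity g(λ) = n − rank(A − λI):
  rank(A − (3)·I) = 2, so dim ker(A − (3)·I) = n − 2 = 3

Summary:
  λ = 3: algebraic multiplicity = 5, geometric multiplicity = 3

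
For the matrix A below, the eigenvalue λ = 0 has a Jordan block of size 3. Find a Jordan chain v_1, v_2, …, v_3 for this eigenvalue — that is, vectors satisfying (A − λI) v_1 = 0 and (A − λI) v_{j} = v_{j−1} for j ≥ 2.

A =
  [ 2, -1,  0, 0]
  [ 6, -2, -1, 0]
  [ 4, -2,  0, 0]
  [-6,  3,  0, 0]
A Jordan chain for λ = 0 of length 3:
v_1 = (-2, -4, -4, 6)ᵀ
v_2 = (2, 6, 4, -6)ᵀ
v_3 = (1, 0, 0, 0)ᵀ

Let N = A − (0)·I. We want v_3 with N^3 v_3 = 0 but N^2 v_3 ≠ 0; then v_{j-1} := N · v_j for j = 3, …, 2.

Pick v_3 = (1, 0, 0, 0)ᵀ.
Then v_2 = N · v_3 = (2, 6, 4, -6)ᵀ.
Then v_1 = N · v_2 = (-2, -4, -4, 6)ᵀ.

Sanity check: (A − (0)·I) v_1 = (0, 0, 0, 0)ᵀ = 0. ✓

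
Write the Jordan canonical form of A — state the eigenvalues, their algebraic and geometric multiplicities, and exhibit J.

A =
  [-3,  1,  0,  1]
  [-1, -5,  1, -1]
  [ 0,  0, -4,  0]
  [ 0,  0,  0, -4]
J_3(-4) ⊕ J_1(-4)

The characteristic polynomial is
  det(x·I − A) = x^4 + 16*x^3 + 96*x^2 + 256*x + 256 = (x + 4)^4

Eigenvalues and multiplicities (the geometric multiplicity of λ is n − rank(A − λI), which equals the number of Jordan blocks for λ):
  λ = -4: algebraic multiplicity = 4, geometric multiplicity = 2

Determining the block sizes for each eigenvalue:
  λ = -4: with am = 4 and gm = 2, the partition is not yet determined (e.g. several partitions of 4 into 2 parts exist). Let N = A − (-4)·I. Computing rank(N^1) = 2, rank(N^2) = 1, rank(N^3) = 0; the number of blocks of size ≥ j is rank(N^{j−1}) − rank(N^j), giving [2, 1, 1]. So we have 1 block(s) of size 3, 1 block(s) of size 1 → block sizes [3, 1]

Assembling the blocks gives a Jordan form
J =
  [-4,  1,  0,  0]
  [ 0, -4,  1,  0]
  [ 0,  0, -4,  0]
  [ 0,  0,  0, -4]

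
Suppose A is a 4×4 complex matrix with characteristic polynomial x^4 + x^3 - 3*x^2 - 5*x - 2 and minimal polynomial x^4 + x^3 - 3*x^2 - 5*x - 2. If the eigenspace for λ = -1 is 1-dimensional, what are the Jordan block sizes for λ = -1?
Block sizes for λ = -1: [3]

Step 1 — from the characteristic polynomial, algebraic multiplicity of λ = -1 is 3. From dim ker(A − (-1)·I) = 1, there are exactly 1 Jordan blocks for λ = -1.
Step 2 — from the minimal polynomial, the factor (x + 1)^3 tells us the largest block for λ = -1 has size 3.
Step 3 — with total size 3, 1 blocks, and largest block 3, the block sizes (in nonincreasing order) are [3].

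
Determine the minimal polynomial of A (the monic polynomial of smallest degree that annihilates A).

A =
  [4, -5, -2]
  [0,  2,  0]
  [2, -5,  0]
x^2 - 4*x + 4

The characteristic polynomial is χ_A(x) = (x - 2)^3, so the eigenvalues are known. The minimal polynomial is
  m_A(x) = Π_λ (x − λ)^{k_λ}
where k_λ is the size of the *largest* Jordan block for λ (equivalently, the smallest k with (A − λI)^k v = 0 for every generalised eigenvector v of λ).

  λ = 2: largest Jordan block has size 2, contributing (x − 2)^2

So m_A(x) = (x - 2)^2 = x^2 - 4*x + 4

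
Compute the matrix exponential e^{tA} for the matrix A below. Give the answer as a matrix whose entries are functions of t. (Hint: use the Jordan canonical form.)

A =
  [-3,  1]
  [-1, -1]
e^{tA} =
  [-t*exp(-2*t) + exp(-2*t), t*exp(-2*t)]
  [-t*exp(-2*t), t*exp(-2*t) + exp(-2*t)]

Strategy: write A = P · J · P⁻¹ where J is a Jordan canonical form, so e^{tA} = P · e^{tJ} · P⁻¹, and e^{tJ} can be computed block-by-block.

A has Jordan form
J =
  [-2,  1]
  [ 0, -2]
(up to reordering of blocks).

Per-block formulas:
  For a 2×2 Jordan block J_2(-2): exp(t · J_2(-2)) = e^(-2t)·(I + t·N), where N is the 2×2 nilpotent shift.

After assembling e^{tJ} and conjugating by P, we get:

e^{tA} =
  [-t*exp(-2*t) + exp(-2*t), t*exp(-2*t)]
  [-t*exp(-2*t), t*exp(-2*t) + exp(-2*t)]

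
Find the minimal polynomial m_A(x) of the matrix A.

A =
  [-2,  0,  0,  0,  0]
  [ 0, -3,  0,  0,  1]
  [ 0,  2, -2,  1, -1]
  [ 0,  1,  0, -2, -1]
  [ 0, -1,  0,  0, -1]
x^2 + 4*x + 4

The characteristic polynomial is χ_A(x) = (x + 2)^5, so the eigenvalues are known. The minimal polynomial is
  m_A(x) = Π_λ (x − λ)^{k_λ}
where k_λ is the size of the *largest* Jordan block for λ (equivalently, the smallest k with (A − λI)^k v = 0 for every generalised eigenvector v of λ).

  λ = -2: largest Jordan block has size 2, contributing (x + 2)^2

So m_A(x) = (x + 2)^2 = x^2 + 4*x + 4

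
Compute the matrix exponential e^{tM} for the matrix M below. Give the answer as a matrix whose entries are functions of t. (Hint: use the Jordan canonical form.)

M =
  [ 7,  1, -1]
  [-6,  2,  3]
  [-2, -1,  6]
e^{tM} =
  [2*t*exp(5*t) + exp(5*t), t*exp(5*t), -t*exp(5*t)]
  [-6*t*exp(5*t), -3*t*exp(5*t) + exp(5*t), 3*t*exp(5*t)]
  [-2*t*exp(5*t), -t*exp(5*t), t*exp(5*t) + exp(5*t)]

Strategy: write M = P · J · P⁻¹ where J is a Jordan canonical form, so e^{tM} = P · e^{tJ} · P⁻¹, and e^{tJ} can be computed block-by-block.

M has Jordan form
J =
  [5, 1, 0]
  [0, 5, 0]
  [0, 0, 5]
(up to reordering of blocks).

Per-block formulas:
  For a 2×2 Jordan block J_2(5): exp(t · J_2(5)) = e^(5t)·(I + t·N), where N is the 2×2 nilpotent shift.
  For a 1×1 block at λ = 5: exp(t · [5]) = [e^(5t)].

After assembling e^{tJ} and conjugating by P, we get:

e^{tM} =
  [2*t*exp(5*t) + exp(5*t), t*exp(5*t), -t*exp(5*t)]
  [-6*t*exp(5*t), -3*t*exp(5*t) + exp(5*t), 3*t*exp(5*t)]
  [-2*t*exp(5*t), -t*exp(5*t), t*exp(5*t) + exp(5*t)]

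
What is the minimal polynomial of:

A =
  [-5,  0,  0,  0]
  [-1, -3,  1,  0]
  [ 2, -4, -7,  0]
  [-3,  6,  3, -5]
x^2 + 10*x + 25

The characteristic polynomial is χ_A(x) = (x + 5)^4, so the eigenvalues are known. The minimal polynomial is
  m_A(x) = Π_λ (x − λ)^{k_λ}
where k_λ is the size of the *largest* Jordan block for λ (equivalently, the smallest k with (A − λI)^k v = 0 for every generalised eigenvector v of λ).

  λ = -5: largest Jordan block has size 2, contributing (x + 5)^2

So m_A(x) = (x + 5)^2 = x^2 + 10*x + 25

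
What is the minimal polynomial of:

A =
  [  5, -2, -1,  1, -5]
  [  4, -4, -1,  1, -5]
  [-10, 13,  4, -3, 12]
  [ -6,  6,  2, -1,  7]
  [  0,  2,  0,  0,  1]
x^3 - 3*x^2 + 3*x - 1

The characteristic polynomial is χ_A(x) = (x - 1)^5, so the eigenvalues are known. The minimal polynomial is
  m_A(x) = Π_λ (x − λ)^{k_λ}
where k_λ is the size of the *largest* Jordan block for λ (equivalently, the smallest k with (A − λI)^k v = 0 for every generalised eigenvector v of λ).

  λ = 1: largest Jordan block has size 3, contributing (x − 1)^3

So m_A(x) = (x - 1)^3 = x^3 - 3*x^2 + 3*x - 1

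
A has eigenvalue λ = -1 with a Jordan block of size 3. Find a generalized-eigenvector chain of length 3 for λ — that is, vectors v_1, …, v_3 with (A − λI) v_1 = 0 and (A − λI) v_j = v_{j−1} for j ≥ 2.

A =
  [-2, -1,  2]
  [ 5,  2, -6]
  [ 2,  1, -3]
A Jordan chain for λ = -1 of length 3:
v_1 = (0, -2, -1)ᵀ
v_2 = (-1, 5, 2)ᵀ
v_3 = (1, 0, 0)ᵀ

Let N = A − (-1)·I. We want v_3 with N^3 v_3 = 0 but N^2 v_3 ≠ 0; then v_{j-1} := N · v_j for j = 3, …, 2.

Pick v_3 = (1, 0, 0)ᵀ.
Then v_2 = N · v_3 = (-1, 5, 2)ᵀ.
Then v_1 = N · v_2 = (0, -2, -1)ᵀ.

Sanity check: (A − (-1)·I) v_1 = (0, 0, 0)ᵀ = 0. ✓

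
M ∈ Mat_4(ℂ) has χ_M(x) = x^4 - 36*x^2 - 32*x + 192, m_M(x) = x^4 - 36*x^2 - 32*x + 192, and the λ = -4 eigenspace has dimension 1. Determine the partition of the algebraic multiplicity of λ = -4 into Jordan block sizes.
Block sizes for λ = -4: [2]

Step 1 — from the characteristic polynomial, algebraic multiplicity of λ = -4 is 2. From dim ker(M − (-4)·I) = 1, there are exactly 1 Jordan blocks for λ = -4.
Step 2 — from the minimal polynomial, the factor (x + 4)^2 tells us the largest block for λ = -4 has size 2.
Step 3 — with total size 2, 1 blocks, and largest block 2, the block sizes (in nonincreasing order) are [2].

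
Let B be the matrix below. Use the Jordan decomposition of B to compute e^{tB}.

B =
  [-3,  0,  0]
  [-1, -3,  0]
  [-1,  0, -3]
e^{tB} =
  [exp(-3*t), 0, 0]
  [-t*exp(-3*t), exp(-3*t), 0]
  [-t*exp(-3*t), 0, exp(-3*t)]

Strategy: write B = P · J · P⁻¹ where J is a Jordan canonical form, so e^{tB} = P · e^{tJ} · P⁻¹, and e^{tJ} can be computed block-by-block.

B has Jordan form
J =
  [-3,  1,  0]
  [ 0, -3,  0]
  [ 0,  0, -3]
(up to reordering of blocks).

Per-block formulas:
  For a 1×1 block at λ = -3: exp(t · [-3]) = [e^(-3t)].
  For a 2×2 Jordan block J_2(-3): exp(t · J_2(-3)) = e^(-3t)·(I + t·N), where N is the 2×2 nilpotent shift.

After assembling e^{tJ} and conjugating by P, we get:

e^{tB} =
  [exp(-3*t), 0, 0]
  [-t*exp(-3*t), exp(-3*t), 0]
  [-t*exp(-3*t), 0, exp(-3*t)]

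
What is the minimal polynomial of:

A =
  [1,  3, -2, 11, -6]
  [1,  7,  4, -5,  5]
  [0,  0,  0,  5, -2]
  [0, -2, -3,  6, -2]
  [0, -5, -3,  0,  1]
x^3 - 9*x^2 + 27*x - 27

The characteristic polynomial is χ_A(x) = (x - 3)^5, so the eigenvalues are known. The minimal polynomial is
  m_A(x) = Π_λ (x − λ)^{k_λ}
where k_λ is the size of the *largest* Jordan block for λ (equivalently, the smallest k with (A − λI)^k v = 0 for every generalised eigenvector v of λ).

  λ = 3: largest Jordan block has size 3, contributing (x − 3)^3

So m_A(x) = (x - 3)^3 = x^3 - 9*x^2 + 27*x - 27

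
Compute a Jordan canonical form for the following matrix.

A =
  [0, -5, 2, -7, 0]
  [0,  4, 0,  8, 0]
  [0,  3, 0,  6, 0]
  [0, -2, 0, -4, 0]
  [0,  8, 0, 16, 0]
J_2(0) ⊕ J_2(0) ⊕ J_1(0)

The characteristic polynomial is
  det(x·I − A) = x^5

Eigenvalues and multiplicities (the geometric multiplicity of λ is n − rank(A − λI), which equals the number of Jordan blocks for λ):
  λ = 0: algebraic multiplicity = 5, geometric multiplicity = 3

Determining the block sizes for each eigenvalue:
  λ = 0: with am = 5 and gm = 3, the partition is not yet determined (e.g. several partitions of 5 into 3 parts exist). Let N = A − (0)·I. Computing rank(N^1) = 2, rank(N^2) = 0; the number of blocks of size ≥ j is rank(N^{j−1}) − rank(N^j), giving [3, 2]. So we have 2 block(s) of size 2, 1 block(s) of size 1 → block sizes [2, 2, 1]

Assembling the blocks gives a Jordan form
J =
  [0, 1, 0, 0, 0]
  [0, 0, 0, 0, 0]
  [0, 0, 0, 1, 0]
  [0, 0, 0, 0, 0]
  [0, 0, 0, 0, 0]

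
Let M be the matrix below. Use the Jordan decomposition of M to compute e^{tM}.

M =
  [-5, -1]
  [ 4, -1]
e^{tM} =
  [-2*t*exp(-3*t) + exp(-3*t), -t*exp(-3*t)]
  [4*t*exp(-3*t), 2*t*exp(-3*t) + exp(-3*t)]

Strategy: write M = P · J · P⁻¹ where J is a Jordan canonical form, so e^{tM} = P · e^{tJ} · P⁻¹, and e^{tJ} can be computed block-by-block.

M has Jordan form
J =
  [-3,  1]
  [ 0, -3]
(up to reordering of blocks).

Per-block formulas:
  For a 2×2 Jordan block J_2(-3): exp(t · J_2(-3)) = e^(-3t)·(I + t·N), where N is the 2×2 nilpotent shift.

After assembling e^{tJ} and conjugating by P, we get:

e^{tM} =
  [-2*t*exp(-3*t) + exp(-3*t), -t*exp(-3*t)]
  [4*t*exp(-3*t), 2*t*exp(-3*t) + exp(-3*t)]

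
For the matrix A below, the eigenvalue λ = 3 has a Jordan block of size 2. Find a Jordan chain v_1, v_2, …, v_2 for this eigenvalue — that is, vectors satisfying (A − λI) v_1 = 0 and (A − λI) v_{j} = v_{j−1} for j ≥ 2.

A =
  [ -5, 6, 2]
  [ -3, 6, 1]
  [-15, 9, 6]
A Jordan chain for λ = 3 of length 2:
v_1 = (0, 3, -9)ᵀ
v_2 = (3, 4, 0)ᵀ

Let N = A − (3)·I. We want v_2 with N^2 v_2 = 0 but N^1 v_2 ≠ 0; then v_{j-1} := N · v_j for j = 2, …, 2.

Pick v_2 = (3, 4, 0)ᵀ.
Then v_1 = N · v_2 = (0, 3, -9)ᵀ.

Sanity check: (A − (3)·I) v_1 = (0, 0, 0)ᵀ = 0. ✓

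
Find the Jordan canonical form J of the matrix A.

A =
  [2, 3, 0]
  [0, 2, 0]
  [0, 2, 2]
J_2(2) ⊕ J_1(2)

The characteristic polynomial is
  det(x·I − A) = x^3 - 6*x^2 + 12*x - 8 = (x - 2)^3

Eigenvalues and multiplicities (the geometric multiplicity of λ is n − rank(A − λI), which equals the number of Jordan blocks for λ):
  λ = 2: algebraic multiplicity = 3, geometric multiplicity = 2

Determining the block sizes for each eigenvalue:
  λ = 2: 2 blocks summing to 3 forces exactly one block of size 2 and the rest size 1 → block sizes [2, 1]

Assembling the blocks gives a Jordan form
J =
  [2, 1, 0]
  [0, 2, 0]
  [0, 0, 2]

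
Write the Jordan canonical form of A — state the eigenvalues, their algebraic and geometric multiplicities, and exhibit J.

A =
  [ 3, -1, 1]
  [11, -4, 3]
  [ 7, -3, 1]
J_3(0)

The characteristic polynomial is
  det(x·I − A) = x^3

Eigenvalues and multiplicities (the geometric multiplicity of λ is n − rank(A − λI), which equals the number of Jordan blocks for λ):
  λ = 0: algebraic multiplicity = 3, geometric multiplicity = 1

Determining the block sizes for each eigenvalue:
  λ = 0: one block (gm = 1), so the single block has size am = 3 → block sizes [3]

Assembling the blocks gives a Jordan form
J =
  [0, 1, 0]
  [0, 0, 1]
  [0, 0, 0]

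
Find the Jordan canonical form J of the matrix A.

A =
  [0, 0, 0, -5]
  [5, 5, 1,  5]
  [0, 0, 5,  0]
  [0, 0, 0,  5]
J_1(0) ⊕ J_2(5) ⊕ J_1(5)

The characteristic polynomial is
  det(x·I − A) = x^4 - 15*x^3 + 75*x^2 - 125*x = x*(x - 5)^3

Eigenvalues and multiplicities (the geometric multiplicity of λ is n − rank(A − λI), which equals the number of Jordan blocks for λ):
  λ = 0: algebraic multiplicity = 1, geometric multiplicity = 1
  λ = 5: algebraic multiplicity = 3, geometric multiplicity = 2

Determining the block sizes for each eigenvalue:
  λ = 0: one block (gm = 1), so the single block has size am = 1 → block sizes [1]
  λ = 5: 2 blocks summing to 3 forces exactly one block of size 2 and the rest size 1 → block sizes [2, 1]

Assembling the blocks gives a Jordan form
J =
  [0, 0, 0, 0]
  [0, 5, 1, 0]
  [0, 0, 5, 0]
  [0, 0, 0, 5]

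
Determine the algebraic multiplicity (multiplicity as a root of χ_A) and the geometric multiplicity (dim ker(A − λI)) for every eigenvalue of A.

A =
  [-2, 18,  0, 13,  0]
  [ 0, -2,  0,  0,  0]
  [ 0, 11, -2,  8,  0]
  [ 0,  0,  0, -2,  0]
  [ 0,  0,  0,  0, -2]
λ = -2: alg = 5, geom = 3

Step 1 — factor the characteristic polynomial to read off the algebraic multiplicities:
  χ_A(x) = (x + 2)^5

Step 2 — compute geometric multiplicities via the rank-nullity identity g(λ) = n − rank(A − λI):
  rank(A − (-2)·I) = 2, so dim ker(A − (-2)·I) = n − 2 = 3

Summary:
  λ = -2: algebraic multiplicity = 5, geometric multiplicity = 3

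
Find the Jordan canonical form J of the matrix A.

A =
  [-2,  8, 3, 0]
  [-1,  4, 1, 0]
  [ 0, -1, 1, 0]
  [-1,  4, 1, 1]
J_3(1) ⊕ J_1(1)

The characteristic polynomial is
  det(x·I − A) = x^4 - 4*x^3 + 6*x^2 - 4*x + 1 = (x - 1)^4

Eigenvalues and multiplicities (the geometric multiplicity of λ is n − rank(A − λI), which equals the number of Jordan blocks for λ):
  λ = 1: algebraic multiplicity = 4, geometric multiplicity = 2

Determining the block sizes for each eigenvalue:
  λ = 1: with am = 4 and gm = 2, the partition is not yet determined (e.g. several partitions of 4 into 2 parts exist). Let N = A − (1)·I. Computing rank(N^1) = 2, rank(N^2) = 1, rank(N^3) = 0; the number of blocks of size ≥ j is rank(N^{j−1}) − rank(N^j), giving [2, 1, 1]. So we have 1 block(s) of size 3, 1 block(s) of size 1 → block sizes [3, 1]

Assembling the blocks gives a Jordan form
J =
  [1, 1, 0, 0]
  [0, 1, 1, 0]
  [0, 0, 1, 0]
  [0, 0, 0, 1]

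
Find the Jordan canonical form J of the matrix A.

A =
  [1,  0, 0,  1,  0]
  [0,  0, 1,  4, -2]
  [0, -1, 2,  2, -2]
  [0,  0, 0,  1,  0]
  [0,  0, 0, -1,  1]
J_2(1) ⊕ J_2(1) ⊕ J_1(1)

The characteristic polynomial is
  det(x·I − A) = x^5 - 5*x^4 + 10*x^3 - 10*x^2 + 5*x - 1 = (x - 1)^5

Eigenvalues and multiplicities (the geometric multiplicity of λ is n − rank(A − λI), which equals the number of Jordan blocks for λ):
  λ = 1: algebraic multiplicity = 5, geometric multiplicity = 3

Determining the block sizes for each eigenvalue:
  λ = 1: with am = 5 and gm = 3, the partition is not yet determined (e.g. several partitions of 5 into 3 parts exist). Let N = A − (1)·I. Computing rank(N^1) = 2, rank(N^2) = 0; the number of blocks of size ≥ j is rank(N^{j−1}) − rank(N^j), giving [3, 2]. So we have 2 block(s) of size 2, 1 block(s) of size 1 → block sizes [2, 2, 1]

Assembling the blocks gives a Jordan form
J =
  [1, 1, 0, 0, 0]
  [0, 1, 0, 0, 0]
  [0, 0, 1, 1, 0]
  [0, 0, 0, 1, 0]
  [0, 0, 0, 0, 1]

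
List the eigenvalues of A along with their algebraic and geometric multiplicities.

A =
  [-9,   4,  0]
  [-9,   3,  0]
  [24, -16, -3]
λ = -3: alg = 3, geom = 2

Step 1 — factor the characteristic polynomial to read off the algebraic multiplicities:
  χ_A(x) = (x + 3)^3

Step 2 — compute geometric multiplicities via the rank-nullity identity g(λ) = n − rank(A − λI):
  rank(A − (-3)·I) = 1, so dim ker(A − (-3)·I) = n − 1 = 2

Summary:
  λ = -3: algebraic multiplicity = 3, geometric multiplicity = 2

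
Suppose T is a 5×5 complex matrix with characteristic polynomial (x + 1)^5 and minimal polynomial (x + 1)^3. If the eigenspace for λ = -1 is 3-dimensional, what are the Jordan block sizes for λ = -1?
Block sizes for λ = -1: [3, 1, 1]

Step 1 — from the characteristic polynomial, algebraic multiplicity of λ = -1 is 5. From dim ker(T − (-1)·I) = 3, there are exactly 3 Jordan blocks for λ = -1.
Step 2 — from the minimal polynomial, the factor (x + 1)^3 tells us the largest block for λ = -1 has size 3.
Step 3 — with total size 5, 3 blocks, and largest block 3, the block sizes (in nonincreasing order) are [3, 1, 1].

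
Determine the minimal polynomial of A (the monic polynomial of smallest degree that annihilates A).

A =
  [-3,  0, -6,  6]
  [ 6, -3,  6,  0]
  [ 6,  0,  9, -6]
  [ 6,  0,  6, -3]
x^2 - 9

The characteristic polynomial is χ_A(x) = (x - 3)^2*(x + 3)^2, so the eigenvalues are known. The minimal polynomial is
  m_A(x) = Π_λ (x − λ)^{k_λ}
where k_λ is the size of the *largest* Jordan block for λ (equivalently, the smallest k with (A − λI)^k v = 0 for every generalised eigenvector v of λ).

  λ = -3: largest Jordan block has size 1, contributing (x + 3)
  λ = 3: largest Jordan block has size 1, contributing (x − 3)

So m_A(x) = (x - 3)*(x + 3) = x^2 - 9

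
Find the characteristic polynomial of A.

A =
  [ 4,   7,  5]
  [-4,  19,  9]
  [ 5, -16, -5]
x^3 - 18*x^2 + 108*x - 216

Expanding det(x·I − A) (e.g. by cofactor expansion or by noting that A is similar to its Jordan form J, which has the same characteristic polynomial as A) gives
  χ_A(x) = x^3 - 18*x^2 + 108*x - 216
which factors as (x - 6)^3. The eigenvalues (with algebraic multiplicities) are λ = 6 with multiplicity 3.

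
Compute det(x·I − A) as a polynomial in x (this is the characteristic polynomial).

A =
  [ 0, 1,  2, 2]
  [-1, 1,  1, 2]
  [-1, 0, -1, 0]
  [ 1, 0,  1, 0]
x^4

Expanding det(x·I − A) (e.g. by cofactor expansion or by noting that A is similar to its Jordan form J, which has the same characteristic polynomial as A) gives
  χ_A(x) = x^4
which factors as x^4. The eigenvalues (with algebraic multiplicities) are λ = 0 with multiplicity 4.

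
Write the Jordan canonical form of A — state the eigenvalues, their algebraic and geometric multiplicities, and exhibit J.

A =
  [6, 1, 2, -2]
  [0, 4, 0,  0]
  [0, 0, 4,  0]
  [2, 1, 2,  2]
J_2(4) ⊕ J_1(4) ⊕ J_1(4)

The characteristic polynomial is
  det(x·I − A) = x^4 - 16*x^3 + 96*x^2 - 256*x + 256 = (x - 4)^4

Eigenvalues and multiplicities (the geometric multiplicity of λ is n − rank(A − λI), which equals the number of Jordan blocks for λ):
  λ = 4: algebraic multiplicity = 4, geometric multiplicity = 3

Determining the block sizes for each eigenvalue:
  λ = 4: 3 blocks summing to 4 forces exactly one block of size 2 and the rest size 1 → block sizes [2, 1, 1]

Assembling the blocks gives a Jordan form
J =
  [4, 1, 0, 0]
  [0, 4, 0, 0]
  [0, 0, 4, 0]
  [0, 0, 0, 4]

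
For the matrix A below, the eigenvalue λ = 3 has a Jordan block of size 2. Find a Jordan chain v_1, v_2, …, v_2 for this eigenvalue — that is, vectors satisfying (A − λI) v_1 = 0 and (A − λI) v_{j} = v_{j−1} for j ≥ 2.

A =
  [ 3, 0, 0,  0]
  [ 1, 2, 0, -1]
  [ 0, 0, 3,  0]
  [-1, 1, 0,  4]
A Jordan chain for λ = 3 of length 2:
v_1 = (0, 1, 0, -1)ᵀ
v_2 = (1, 0, 0, 0)ᵀ

Let N = A − (3)·I. We want v_2 with N^2 v_2 = 0 but N^1 v_2 ≠ 0; then v_{j-1} := N · v_j for j = 2, …, 2.

Pick v_2 = (1, 0, 0, 0)ᵀ.
Then v_1 = N · v_2 = (0, 1, 0, -1)ᵀ.

Sanity check: (A − (3)·I) v_1 = (0, 0, 0, 0)ᵀ = 0. ✓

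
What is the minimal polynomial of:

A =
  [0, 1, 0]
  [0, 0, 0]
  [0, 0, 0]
x^2

The characteristic polynomial is χ_A(x) = x^3, so the eigenvalues are known. The minimal polynomial is
  m_A(x) = Π_λ (x − λ)^{k_λ}
where k_λ is the size of the *largest* Jordan block for λ (equivalently, the smallest k with (A − λI)^k v = 0 for every generalised eigenvector v of λ).

  λ = 0: largest Jordan block has size 2, contributing (x − 0)^2

So m_A(x) = x^2 = x^2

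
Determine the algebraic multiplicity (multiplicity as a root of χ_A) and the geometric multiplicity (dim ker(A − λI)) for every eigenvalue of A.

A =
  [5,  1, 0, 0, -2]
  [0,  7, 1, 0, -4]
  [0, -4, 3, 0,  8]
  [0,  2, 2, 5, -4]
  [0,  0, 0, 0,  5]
λ = 5: alg = 5, geom = 3

Step 1 — factor the characteristic polynomial to read off the algebraic multiplicities:
  χ_A(x) = (x - 5)^5

Step 2 — compute geometric multiplicities via the rank-nullity identity g(λ) = n − rank(A − λI):
  rank(A − (5)·I) = 2, so dim ker(A − (5)·I) = n − 2 = 3

Summary:
  λ = 5: algebraic multiplicity = 5, geometric multiplicity = 3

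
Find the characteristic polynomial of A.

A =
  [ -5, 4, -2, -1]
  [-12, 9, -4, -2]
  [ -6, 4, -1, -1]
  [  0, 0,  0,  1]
x^4 - 4*x^3 + 6*x^2 - 4*x + 1

Expanding det(x·I − A) (e.g. by cofactor expansion or by noting that A is similar to its Jordan form J, which has the same characteristic polynomial as A) gives
  χ_A(x) = x^4 - 4*x^3 + 6*x^2 - 4*x + 1
which factors as (x - 1)^4. The eigenvalues (with algebraic multiplicities) are λ = 1 with multiplicity 4.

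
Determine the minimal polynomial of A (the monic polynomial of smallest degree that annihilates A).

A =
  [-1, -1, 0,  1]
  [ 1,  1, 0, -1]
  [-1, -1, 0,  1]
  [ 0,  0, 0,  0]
x^2

The characteristic polynomial is χ_A(x) = x^4, so the eigenvalues are known. The minimal polynomial is
  m_A(x) = Π_λ (x − λ)^{k_λ}
where k_λ is the size of the *largest* Jordan block for λ (equivalently, the smallest k with (A − λI)^k v = 0 for every generalised eigenvector v of λ).

  λ = 0: largest Jordan block has size 2, contributing (x − 0)^2

So m_A(x) = x^2 = x^2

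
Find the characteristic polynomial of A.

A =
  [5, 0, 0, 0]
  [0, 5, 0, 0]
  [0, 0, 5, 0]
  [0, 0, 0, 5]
x^4 - 20*x^3 + 150*x^2 - 500*x + 625

Expanding det(x·I − A) (e.g. by cofactor expansion or by noting that A is similar to its Jordan form J, which has the same characteristic polynomial as A) gives
  χ_A(x) = x^4 - 20*x^3 + 150*x^2 - 500*x + 625
which factors as (x - 5)^4. The eigenvalues (with algebraic multiplicities) are λ = 5 with multiplicity 4.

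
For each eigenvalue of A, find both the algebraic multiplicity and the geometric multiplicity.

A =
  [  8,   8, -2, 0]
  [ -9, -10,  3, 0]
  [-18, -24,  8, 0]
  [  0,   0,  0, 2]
λ = 2: alg = 4, geom = 3

Step 1 — factor the characteristic polynomial to read off the algebraic multiplicities:
  χ_A(x) = (x - 2)^4

Step 2 — compute geometric multiplicities via the rank-nullity identity g(λ) = n − rank(A − λI):
  rank(A − (2)·I) = 1, so dim ker(A − (2)·I) = n − 1 = 3

Summary:
  λ = 2: algebraic multiplicity = 4, geometric multiplicity = 3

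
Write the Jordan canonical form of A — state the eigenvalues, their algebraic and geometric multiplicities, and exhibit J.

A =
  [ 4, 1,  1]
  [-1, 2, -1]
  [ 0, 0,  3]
J_2(3) ⊕ J_1(3)

The characteristic polynomial is
  det(x·I − A) = x^3 - 9*x^2 + 27*x - 27 = (x - 3)^3

Eigenvalues and multiplicities (the geometric multiplicity of λ is n − rank(A − λI), which equals the number of Jordan blocks for λ):
  λ = 3: algebraic multiplicity = 3, geometric multiplicity = 2

Determining the block sizes for each eigenvalue:
  λ = 3: 2 blocks summing to 3 forces exactly one block of size 2 and the rest size 1 → block sizes [2, 1]

Assembling the blocks gives a Jordan form
J =
  [3, 1, 0]
  [0, 3, 0]
  [0, 0, 3]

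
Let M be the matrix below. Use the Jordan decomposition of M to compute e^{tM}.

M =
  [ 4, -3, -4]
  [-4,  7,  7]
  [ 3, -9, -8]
e^{tM} =
  [9*t^2*exp(t)/2 + 3*t*exp(t) + exp(t), 9*t^2*exp(t)/2 - 3*t*exp(t), 3*t^2*exp(t)/2 - 4*t*exp(t)]
  [-15*t^2*exp(t)/2 - 4*t*exp(t), -15*t^2*exp(t)/2 + 6*t*exp(t) + exp(t), -5*t^2*exp(t)/2 + 7*t*exp(t)]
  [9*t^2*exp(t) + 3*t*exp(t), 9*t^2*exp(t) - 9*t*exp(t), 3*t^2*exp(t) - 9*t*exp(t) + exp(t)]

Strategy: write M = P · J · P⁻¹ where J is a Jordan canonical form, so e^{tM} = P · e^{tJ} · P⁻¹, and e^{tJ} can be computed block-by-block.

M has Jordan form
J =
  [1, 1, 0]
  [0, 1, 1]
  [0, 0, 1]
(up to reordering of blocks).

Per-block formulas:
  For a 3×3 Jordan block J_3(1): exp(t · J_3(1)) = e^(1t)·(I + t·N + (t^2/2)·N^2), where N is the 3×3 nilpotent shift.

After assembling e^{tJ} and conjugating by P, we get:

e^{tM} =
  [9*t^2*exp(t)/2 + 3*t*exp(t) + exp(t), 9*t^2*exp(t)/2 - 3*t*exp(t), 3*t^2*exp(t)/2 - 4*t*exp(t)]
  [-15*t^2*exp(t)/2 - 4*t*exp(t), -15*t^2*exp(t)/2 + 6*t*exp(t) + exp(t), -5*t^2*exp(t)/2 + 7*t*exp(t)]
  [9*t^2*exp(t) + 3*t*exp(t), 9*t^2*exp(t) - 9*t*exp(t), 3*t^2*exp(t) - 9*t*exp(t) + exp(t)]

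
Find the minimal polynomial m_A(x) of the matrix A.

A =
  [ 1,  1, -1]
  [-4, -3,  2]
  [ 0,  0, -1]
x^2 + 2*x + 1

The characteristic polynomial is χ_A(x) = (x + 1)^3, so the eigenvalues are known. The minimal polynomial is
  m_A(x) = Π_λ (x − λ)^{k_λ}
where k_λ is the size of the *largest* Jordan block for λ (equivalently, the smallest k with (A − λI)^k v = 0 for every generalised eigenvector v of λ).

  λ = -1: largest Jordan block has size 2, contributing (x + 1)^2

So m_A(x) = (x + 1)^2 = x^2 + 2*x + 1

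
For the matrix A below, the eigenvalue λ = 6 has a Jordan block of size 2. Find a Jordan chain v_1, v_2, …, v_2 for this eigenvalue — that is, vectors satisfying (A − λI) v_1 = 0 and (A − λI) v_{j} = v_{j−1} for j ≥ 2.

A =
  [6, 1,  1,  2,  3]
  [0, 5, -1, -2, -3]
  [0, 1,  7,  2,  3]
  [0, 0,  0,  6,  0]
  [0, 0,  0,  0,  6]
A Jordan chain for λ = 6 of length 2:
v_1 = (1, -1, 1, 0, 0)ᵀ
v_2 = (0, 1, 0, 0, 0)ᵀ

Let N = A − (6)·I. We want v_2 with N^2 v_2 = 0 but N^1 v_2 ≠ 0; then v_{j-1} := N · v_j for j = 2, …, 2.

Pick v_2 = (0, 1, 0, 0, 0)ᵀ.
Then v_1 = N · v_2 = (1, -1, 1, 0, 0)ᵀ.

Sanity check: (A − (6)·I) v_1 = (0, 0, 0, 0, 0)ᵀ = 0. ✓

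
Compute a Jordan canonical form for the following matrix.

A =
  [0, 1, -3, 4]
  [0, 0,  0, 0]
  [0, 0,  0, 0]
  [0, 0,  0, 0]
J_2(0) ⊕ J_1(0) ⊕ J_1(0)

The characteristic polynomial is
  det(x·I − A) = x^4

Eigenvalues and multiplicities (the geometric multiplicity of λ is n − rank(A − λI), which equals the number of Jordan blocks for λ):
  λ = 0: algebraic multiplicity = 4, geometric multiplicity = 3

Determining the block sizes for each eigenvalue:
  λ = 0: 3 blocks summing to 4 forces exactly one block of size 2 and the rest size 1 → block sizes [2, 1, 1]

Assembling the blocks gives a Jordan form
J =
  [0, 1, 0, 0]
  [0, 0, 0, 0]
  [0, 0, 0, 0]
  [0, 0, 0, 0]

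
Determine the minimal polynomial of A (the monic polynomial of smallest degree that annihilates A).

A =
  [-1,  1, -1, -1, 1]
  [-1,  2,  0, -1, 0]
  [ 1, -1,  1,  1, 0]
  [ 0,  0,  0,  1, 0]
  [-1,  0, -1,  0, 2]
x^3 - 3*x^2 + 3*x - 1

The characteristic polynomial is χ_A(x) = (x - 1)^5, so the eigenvalues are known. The minimal polynomial is
  m_A(x) = Π_λ (x − λ)^{k_λ}
where k_λ is the size of the *largest* Jordan block for λ (equivalently, the smallest k with (A − λI)^k v = 0 for every generalised eigenvector v of λ).

  λ = 1: largest Jordan block has size 3, contributing (x − 1)^3

So m_A(x) = (x - 1)^3 = x^3 - 3*x^2 + 3*x - 1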